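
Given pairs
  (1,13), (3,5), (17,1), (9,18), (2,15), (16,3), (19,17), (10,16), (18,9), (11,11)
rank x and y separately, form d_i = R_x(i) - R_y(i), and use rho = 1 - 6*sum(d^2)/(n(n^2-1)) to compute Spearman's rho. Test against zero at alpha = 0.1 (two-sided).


Step 1: Rank x and y separately (midranks; no ties here).
rank(x): 1->1, 3->3, 17->8, 9->4, 2->2, 16->7, 19->10, 10->5, 18->9, 11->6
rank(y): 13->6, 5->3, 1->1, 18->10, 15->7, 3->2, 17->9, 16->8, 9->4, 11->5
Step 2: d_i = R_x(i) - R_y(i); compute d_i^2.
  (1-6)^2=25, (3-3)^2=0, (8-1)^2=49, (4-10)^2=36, (2-7)^2=25, (7-2)^2=25, (10-9)^2=1, (5-8)^2=9, (9-4)^2=25, (6-5)^2=1
sum(d^2) = 196.
Step 3: rho = 1 - 6*196 / (10*(10^2 - 1)) = 1 - 1176/990 = -0.187879.
Step 4: Under H0, t = rho * sqrt((n-2)/(1-rho^2)) = -0.5410 ~ t(8).
Step 5: Two-sided p-value from the t-distribution with 8 df = 0.603218.
Step 6: alpha = 0.1. fail to reject H0.

rho = -0.1879, p = 0.603218, fail to reject H0 at alpha = 0.1.


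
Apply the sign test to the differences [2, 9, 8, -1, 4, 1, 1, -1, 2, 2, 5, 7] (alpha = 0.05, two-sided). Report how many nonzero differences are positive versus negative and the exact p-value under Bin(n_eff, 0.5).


Step 1: Discard zero differences. Original n = 12; n_eff = number of nonzero differences = 12.
Nonzero differences (with sign): +2, +9, +8, -1, +4, +1, +1, -1, +2, +2, +5, +7
Step 2: Count signs: positive = 10, negative = 2.
Step 3: Under H0: P(positive) = 0.5, so the number of positives S ~ Bin(12, 0.5).
Step 4: Two-sided exact p-value = sum of Bin(12,0.5) probabilities at or below the observed probability = 0.038574.
Step 5: alpha = 0.05. reject H0.

n_eff = 12, pos = 10, neg = 2, p = 0.038574, reject H0.


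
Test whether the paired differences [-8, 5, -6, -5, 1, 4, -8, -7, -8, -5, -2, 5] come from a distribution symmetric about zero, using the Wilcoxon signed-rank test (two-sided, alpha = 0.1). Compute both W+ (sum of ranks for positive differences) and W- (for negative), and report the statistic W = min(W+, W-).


Step 1: Drop any zero differences (none here) and take |d_i|.
|d| = [8, 5, 6, 5, 1, 4, 8, 7, 8, 5, 2, 5]
Step 2: Midrank |d_i| (ties get averaged ranks).
ranks: |8|->11, |5|->5.5, |6|->8, |5|->5.5, |1|->1, |4|->3, |8|->11, |7|->9, |8|->11, |5|->5.5, |2|->2, |5|->5.5
Step 3: Attach original signs; sum ranks with positive sign and with negative sign.
W+ = 5.5 + 1 + 3 + 5.5 = 15
W- = 11 + 8 + 5.5 + 11 + 9 + 11 + 5.5 + 2 = 63
(Check: W+ + W- = 78 should equal n(n+1)/2 = 78.)
Step 4: Test statistic W = min(W+, W-) = 15.
Step 5: Ties in |d|, so use the tie-corrected normal approximation.
        E[W] = n(n+1)/4 = 12*13/4 = 39.
        Tie groups: |d|=5 (t=4), |d|=8 (t=3); sum(t^3 - t) = 84.
        Var[W] = n(n+1)(2n+1)/24 - sum(t^3-t)/48 = 3900/24 - 84/48 = 160.75.
        z = (W - E[W]) / sqrt(Var[W]) = (15 - 39) / 12.6787 = -1.8929.
        Two-sided p = 2*Phi(z) = 0.058366.
Step 6: alpha = 0.1. reject H0.

W+ = 15, W- = 63, W = min = 15, p = 0.058366, reject H0.


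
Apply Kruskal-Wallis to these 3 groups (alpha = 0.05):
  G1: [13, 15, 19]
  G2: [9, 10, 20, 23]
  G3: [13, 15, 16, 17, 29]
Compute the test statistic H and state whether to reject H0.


Step 1: Combine all N = 12 observations and assign midranks.
sorted (value, group, rank): (9,G2,1), (10,G2,2), (13,G1,3.5), (13,G3,3.5), (15,G1,5.5), (15,G3,5.5), (16,G3,7), (17,G3,8), (19,G1,9), (20,G2,10), (23,G2,11), (29,G3,12)
Step 2: Sum ranks within each group.
R_1 = 18 (n_1 = 3)
R_2 = 24 (n_2 = 4)
R_3 = 36 (n_3 = 5)
Step 3: H = 12/(N(N+1)) * sum(R_i^2/n_i) - 3(N+1)
     = 12/(12*13) * (18^2/3 + 24^2/4 + 36^2/5) - 3*13
     = 0.076923 * 511.2 - 39
     = 0.323077.
Step 4: Ties present; correction factor C = 1 - 12/(12^3 - 12) = 0.993007. Corrected H = 0.323077 / 0.993007 = 0.325352.
Step 5: Under H0, H ~ chi^2(2); p-value = 0.849866.
Step 6: alpha = 0.05. fail to reject H0.

H = 0.3254, df = 2, p = 0.849866, fail to reject H0.


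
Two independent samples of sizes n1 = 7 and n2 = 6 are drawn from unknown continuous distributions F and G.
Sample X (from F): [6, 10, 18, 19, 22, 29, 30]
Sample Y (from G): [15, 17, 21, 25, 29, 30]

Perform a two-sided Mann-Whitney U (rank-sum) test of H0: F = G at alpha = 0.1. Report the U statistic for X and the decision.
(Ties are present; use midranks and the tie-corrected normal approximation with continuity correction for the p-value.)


Step 1: Combine and sort all 13 observations; assign midranks.
sorted (value, group): (6,X), (10,X), (15,Y), (17,Y), (18,X), (19,X), (21,Y), (22,X), (25,Y), (29,X), (29,Y), (30,X), (30,Y)
ranks: 6->1, 10->2, 15->3, 17->4, 18->5, 19->6, 21->7, 22->8, 25->9, 29->10.5, 29->10.5, 30->12.5, 30->12.5
Step 2: Rank sum for X: R1 = 1 + 2 + 5 + 6 + 8 + 10.5 + 12.5 = 45.
Step 3: U_X = R1 - n1(n1+1)/2 = 45 - 7*8/2 = 45 - 28 = 17.
       U_Y = n1*n2 - U_X = 42 - 17 = 25.
Step 4: Ties are present, so use the tie-corrected normal approximation (with continuity correction) for the p-value.
Step 5: p-value = 0.616104; compare to alpha = 0.1. fail to reject H0.

U_X = 17, p = 0.616104, fail to reject H0 at alpha = 0.1.


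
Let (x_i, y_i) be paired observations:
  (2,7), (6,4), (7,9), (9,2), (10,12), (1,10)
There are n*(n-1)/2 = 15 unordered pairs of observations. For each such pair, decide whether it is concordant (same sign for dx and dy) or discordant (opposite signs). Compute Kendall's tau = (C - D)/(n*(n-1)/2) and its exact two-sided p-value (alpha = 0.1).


Step 1: Enumerate the 15 unordered pairs (i,j) with i<j and classify each by sign(x_j-x_i) * sign(y_j-y_i).
  (1,2):dx=+4,dy=-3->D; (1,3):dx=+5,dy=+2->C; (1,4):dx=+7,dy=-5->D; (1,5):dx=+8,dy=+5->C
  (1,6):dx=-1,dy=+3->D; (2,3):dx=+1,dy=+5->C; (2,4):dx=+3,dy=-2->D; (2,5):dx=+4,dy=+8->C
  (2,6):dx=-5,dy=+6->D; (3,4):dx=+2,dy=-7->D; (3,5):dx=+3,dy=+3->C; (3,6):dx=-6,dy=+1->D
  (4,5):dx=+1,dy=+10->C; (4,6):dx=-8,dy=+8->D; (5,6):dx=-9,dy=-2->C
Step 2: C = 7, D = 8, total pairs = 15.
Step 3: tau = (C - D)/(n(n-1)/2) = (7 - 8)/15 = -0.066667.
Step 4: Exact two-sided p-value (enumerate n! = 720 permutations of y under H0): p = 1.000000.
Step 5: alpha = 0.1. fail to reject H0.

tau_b = -0.0667 (C=7, D=8), p = 1.000000, fail to reject H0.


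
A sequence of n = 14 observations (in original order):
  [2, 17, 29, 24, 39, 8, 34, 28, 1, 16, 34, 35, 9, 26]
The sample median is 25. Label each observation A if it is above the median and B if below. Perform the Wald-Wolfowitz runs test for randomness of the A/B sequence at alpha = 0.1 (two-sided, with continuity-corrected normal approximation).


Step 1: Compute median = 25; label A = above, B = below.
Labels in order: BBABABAABBAABA  (n_A = 7, n_B = 7)
Step 2: Count runs R = 10.
Step 3: Under H0 (random ordering), E[R] = 2*n_A*n_B/(n_A+n_B) + 1 = 2*7*7/14 + 1 = 8.0000.
        Var[R] = 2*n_A*n_B*(2*n_A*n_B - n_A - n_B) / ((n_A+n_B)^2 * (n_A+n_B-1)) = 8232/2548 = 3.2308.
        SD[R] = 1.7974.
Step 4: Continuity-corrected z = (R - 0.5 - E[R]) / SD[R] = (10 - 0.5 - 8.0000) / 1.7974 = 0.8345.
Step 5: Two-sided p-value via normal approximation = 2*(1 - Phi(|z|)) = 0.403986.
Step 6: alpha = 0.1. fail to reject H0.

R = 10, z = 0.8345, p = 0.403986, fail to reject H0.


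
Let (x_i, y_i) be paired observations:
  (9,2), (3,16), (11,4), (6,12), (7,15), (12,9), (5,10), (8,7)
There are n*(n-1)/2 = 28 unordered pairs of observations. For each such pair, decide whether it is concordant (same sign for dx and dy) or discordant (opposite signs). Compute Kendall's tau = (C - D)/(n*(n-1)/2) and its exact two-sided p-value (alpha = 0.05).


Step 1: Enumerate the 28 unordered pairs (i,j) with i<j and classify each by sign(x_j-x_i) * sign(y_j-y_i).
  (1,2):dx=-6,dy=+14->D; (1,3):dx=+2,dy=+2->C; (1,4):dx=-3,dy=+10->D; (1,5):dx=-2,dy=+13->D
  (1,6):dx=+3,dy=+7->C; (1,7):dx=-4,dy=+8->D; (1,8):dx=-1,dy=+5->D; (2,3):dx=+8,dy=-12->D
  (2,4):dx=+3,dy=-4->D; (2,5):dx=+4,dy=-1->D; (2,6):dx=+9,dy=-7->D; (2,7):dx=+2,dy=-6->D
  (2,8):dx=+5,dy=-9->D; (3,4):dx=-5,dy=+8->D; (3,5):dx=-4,dy=+11->D; (3,6):dx=+1,dy=+5->C
  (3,7):dx=-6,dy=+6->D; (3,8):dx=-3,dy=+3->D; (4,5):dx=+1,dy=+3->C; (4,6):dx=+6,dy=-3->D
  (4,7):dx=-1,dy=-2->C; (4,8):dx=+2,dy=-5->D; (5,6):dx=+5,dy=-6->D; (5,7):dx=-2,dy=-5->C
  (5,8):dx=+1,dy=-8->D; (6,7):dx=-7,dy=+1->D; (6,8):dx=-4,dy=-2->C; (7,8):dx=+3,dy=-3->D
Step 2: C = 7, D = 21, total pairs = 28.
Step 3: tau = (C - D)/(n(n-1)/2) = (7 - 21)/28 = -0.500000.
Step 4: Exact two-sided p-value (enumerate n! = 40320 permutations of y under H0): p = 0.108681.
Step 5: alpha = 0.05. fail to reject H0.

tau_b = -0.5000 (C=7, D=21), p = 0.108681, fail to reject H0.


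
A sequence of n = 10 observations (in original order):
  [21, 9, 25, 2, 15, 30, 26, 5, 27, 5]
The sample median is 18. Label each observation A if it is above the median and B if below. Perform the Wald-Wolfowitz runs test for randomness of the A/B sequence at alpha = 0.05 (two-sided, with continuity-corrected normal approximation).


Step 1: Compute median = 18; label A = above, B = below.
Labels in order: ABABBAABAB  (n_A = 5, n_B = 5)
Step 2: Count runs R = 8.
Step 3: Under H0 (random ordering), E[R] = 2*n_A*n_B/(n_A+n_B) + 1 = 2*5*5/10 + 1 = 6.0000.
        Var[R] = 2*n_A*n_B*(2*n_A*n_B - n_A - n_B) / ((n_A+n_B)^2 * (n_A+n_B-1)) = 2000/900 = 2.2222.
        SD[R] = 1.4907.
Step 4: Continuity-corrected z = (R - 0.5 - E[R]) / SD[R] = (8 - 0.5 - 6.0000) / 1.4907 = 1.0062.
Step 5: Two-sided p-value via normal approximation = 2*(1 - Phi(|z|)) = 0.314305.
Step 6: alpha = 0.05. fail to reject H0.

R = 8, z = 1.0062, p = 0.314305, fail to reject H0.


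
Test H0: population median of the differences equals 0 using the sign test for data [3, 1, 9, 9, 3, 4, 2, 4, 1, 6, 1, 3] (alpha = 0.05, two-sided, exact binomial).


Step 1: Discard zero differences. Original n = 12; n_eff = number of nonzero differences = 12.
Nonzero differences (with sign): +3, +1, +9, +9, +3, +4, +2, +4, +1, +6, +1, +3
Step 2: Count signs: positive = 12, negative = 0.
Step 3: Under H0: P(positive) = 0.5, so the number of positives S ~ Bin(12, 0.5).
Step 4: Two-sided exact p-value = sum of Bin(12,0.5) probabilities at or below the observed probability = 0.000488.
Step 5: alpha = 0.05. reject H0.

n_eff = 12, pos = 12, neg = 0, p = 0.000488, reject H0.


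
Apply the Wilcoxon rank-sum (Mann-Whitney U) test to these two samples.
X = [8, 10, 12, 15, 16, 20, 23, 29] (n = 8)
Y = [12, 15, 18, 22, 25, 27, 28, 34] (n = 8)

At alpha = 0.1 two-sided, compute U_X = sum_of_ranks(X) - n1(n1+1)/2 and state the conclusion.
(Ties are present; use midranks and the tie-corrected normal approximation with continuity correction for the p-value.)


Step 1: Combine and sort all 16 observations; assign midranks.
sorted (value, group): (8,X), (10,X), (12,X), (12,Y), (15,X), (15,Y), (16,X), (18,Y), (20,X), (22,Y), (23,X), (25,Y), (27,Y), (28,Y), (29,X), (34,Y)
ranks: 8->1, 10->2, 12->3.5, 12->3.5, 15->5.5, 15->5.5, 16->7, 18->8, 20->9, 22->10, 23->11, 25->12, 27->13, 28->14, 29->15, 34->16
Step 2: Rank sum for X: R1 = 1 + 2 + 3.5 + 5.5 + 7 + 9 + 11 + 15 = 54.
Step 3: U_X = R1 - n1(n1+1)/2 = 54 - 8*9/2 = 54 - 36 = 18.
       U_Y = n1*n2 - U_X = 64 - 18 = 46.
Step 4: Ties are present, so use the tie-corrected normal approximation (with continuity correction) for the p-value.
Step 5: p-value = 0.155645; compare to alpha = 0.1. fail to reject H0.

U_X = 18, p = 0.155645, fail to reject H0 at alpha = 0.1.


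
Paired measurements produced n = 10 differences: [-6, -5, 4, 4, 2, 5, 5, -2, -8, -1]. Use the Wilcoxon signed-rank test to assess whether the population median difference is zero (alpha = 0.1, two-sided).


Step 1: Drop any zero differences (none here) and take |d_i|.
|d| = [6, 5, 4, 4, 2, 5, 5, 2, 8, 1]
Step 2: Midrank |d_i| (ties get averaged ranks).
ranks: |6|->9, |5|->7, |4|->4.5, |4|->4.5, |2|->2.5, |5|->7, |5|->7, |2|->2.5, |8|->10, |1|->1
Step 3: Attach original signs; sum ranks with positive sign and with negative sign.
W+ = 4.5 + 4.5 + 2.5 + 7 + 7 = 25.5
W- = 9 + 7 + 2.5 + 10 + 1 = 29.5
(Check: W+ + W- = 55 should equal n(n+1)/2 = 55.)
Step 4: Test statistic W = min(W+, W-) = 25.5.
Step 5: Ties in |d|, so use the tie-corrected normal approximation.
        E[W] = n(n+1)/4 = 10*11/4 = 27.5.
        Tie groups: |d|=2 (t=2), |d|=4 (t=2), |d|=5 (t=3); sum(t^3 - t) = 36.
        Var[W] = n(n+1)(2n+1)/24 - sum(t^3-t)/48 = 2310/24 - 36/48 = 95.5.
        z = (W - E[W]) / sqrt(Var[W]) = (25.5 - 27.5) / 9.7724 = -0.2047.
        Two-sided p = 2*Phi(z) = 0.837839.
Step 6: alpha = 0.1. fail to reject H0.

W+ = 25.5, W- = 29.5, W = min = 25.5, p = 0.837839, fail to reject H0.


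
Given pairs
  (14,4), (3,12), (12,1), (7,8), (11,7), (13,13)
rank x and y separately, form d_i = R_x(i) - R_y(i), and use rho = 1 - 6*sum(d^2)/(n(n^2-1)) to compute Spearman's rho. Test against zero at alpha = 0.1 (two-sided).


Step 1: Rank x and y separately (midranks; no ties here).
rank(x): 14->6, 3->1, 12->4, 7->2, 11->3, 13->5
rank(y): 4->2, 12->5, 1->1, 8->4, 7->3, 13->6
Step 2: d_i = R_x(i) - R_y(i); compute d_i^2.
  (6-2)^2=16, (1-5)^2=16, (4-1)^2=9, (2-4)^2=4, (3-3)^2=0, (5-6)^2=1
sum(d^2) = 46.
Step 3: rho = 1 - 6*46 / (6*(6^2 - 1)) = 1 - 276/210 = -0.314286.
Step 4: Under H0, t = rho * sqrt((n-2)/(1-rho^2)) = -0.6621 ~ t(4).
Step 5: Two-sided p-value from the t-distribution with 4 df = 0.544093.
Step 6: alpha = 0.1. fail to reject H0.

rho = -0.3143, p = 0.544093, fail to reject H0 at alpha = 0.1.


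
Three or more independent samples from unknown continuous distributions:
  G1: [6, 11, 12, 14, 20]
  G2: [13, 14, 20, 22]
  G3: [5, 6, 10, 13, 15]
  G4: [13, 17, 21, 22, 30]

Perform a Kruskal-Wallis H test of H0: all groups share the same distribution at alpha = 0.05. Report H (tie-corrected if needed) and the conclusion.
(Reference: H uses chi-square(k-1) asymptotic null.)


Step 1: Combine all N = 19 observations and assign midranks.
sorted (value, group, rank): (5,G3,1), (6,G1,2.5), (6,G3,2.5), (10,G3,4), (11,G1,5), (12,G1,6), (13,G2,8), (13,G3,8), (13,G4,8), (14,G1,10.5), (14,G2,10.5), (15,G3,12), (17,G4,13), (20,G1,14.5), (20,G2,14.5), (21,G4,16), (22,G2,17.5), (22,G4,17.5), (30,G4,19)
Step 2: Sum ranks within each group.
R_1 = 38.5 (n_1 = 5)
R_2 = 50.5 (n_2 = 4)
R_3 = 27.5 (n_3 = 5)
R_4 = 73.5 (n_4 = 5)
Step 3: H = 12/(N(N+1)) * sum(R_i^2/n_i) - 3(N+1)
     = 12/(19*20) * (38.5^2/5 + 50.5^2/4 + 27.5^2/5 + 73.5^2/5) - 3*20
     = 0.031579 * 2165.71 - 60
     = 8.390921.
Step 4: Ties present; correction factor C = 1 - 48/(19^3 - 19) = 0.992982. Corrected H = 8.390921 / 0.992982 = 8.450221.
Step 5: Under H0, H ~ chi^2(3); p-value = 0.037568.
Step 6: alpha = 0.05. reject H0.

H = 8.4502, df = 3, p = 0.037568, reject H0.


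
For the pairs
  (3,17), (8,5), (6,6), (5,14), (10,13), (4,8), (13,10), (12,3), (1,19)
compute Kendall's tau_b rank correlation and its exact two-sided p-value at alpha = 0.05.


Step 1: Enumerate the 36 unordered pairs (i,j) with i<j and classify each by sign(x_j-x_i) * sign(y_j-y_i).
  (1,2):dx=+5,dy=-12->D; (1,3):dx=+3,dy=-11->D; (1,4):dx=+2,dy=-3->D; (1,5):dx=+7,dy=-4->D
  (1,6):dx=+1,dy=-9->D; (1,7):dx=+10,dy=-7->D; (1,8):dx=+9,dy=-14->D; (1,9):dx=-2,dy=+2->D
  (2,3):dx=-2,dy=+1->D; (2,4):dx=-3,dy=+9->D; (2,5):dx=+2,dy=+8->C; (2,6):dx=-4,dy=+3->D
  (2,7):dx=+5,dy=+5->C; (2,8):dx=+4,dy=-2->D; (2,9):dx=-7,dy=+14->D; (3,4):dx=-1,dy=+8->D
  (3,5):dx=+4,dy=+7->C; (3,6):dx=-2,dy=+2->D; (3,7):dx=+7,dy=+4->C; (3,8):dx=+6,dy=-3->D
  (3,9):dx=-5,dy=+13->D; (4,5):dx=+5,dy=-1->D; (4,6):dx=-1,dy=-6->C; (4,7):dx=+8,dy=-4->D
  (4,8):dx=+7,dy=-11->D; (4,9):dx=-4,dy=+5->D; (5,6):dx=-6,dy=-5->C; (5,7):dx=+3,dy=-3->D
  (5,8):dx=+2,dy=-10->D; (5,9):dx=-9,dy=+6->D; (6,7):dx=+9,dy=+2->C; (6,8):dx=+8,dy=-5->D
  (6,9):dx=-3,dy=+11->D; (7,8):dx=-1,dy=-7->C; (7,9):dx=-12,dy=+9->D; (8,9):dx=-11,dy=+16->D
Step 2: C = 8, D = 28, total pairs = 36.
Step 3: tau = (C - D)/(n(n-1)/2) = (8 - 28)/36 = -0.555556.
Step 4: Exact two-sided p-value (enumerate n! = 362880 permutations of y under H0): p = 0.044615.
Step 5: alpha = 0.05. reject H0.

tau_b = -0.5556 (C=8, D=28), p = 0.044615, reject H0.


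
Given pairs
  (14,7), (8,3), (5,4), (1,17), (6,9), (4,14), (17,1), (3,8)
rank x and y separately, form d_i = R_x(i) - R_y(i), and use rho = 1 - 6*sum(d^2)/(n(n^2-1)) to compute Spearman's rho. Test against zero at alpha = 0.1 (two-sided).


Step 1: Rank x and y separately (midranks; no ties here).
rank(x): 14->7, 8->6, 5->4, 1->1, 6->5, 4->3, 17->8, 3->2
rank(y): 7->4, 3->2, 4->3, 17->8, 9->6, 14->7, 1->1, 8->5
Step 2: d_i = R_x(i) - R_y(i); compute d_i^2.
  (7-4)^2=9, (6-2)^2=16, (4-3)^2=1, (1-8)^2=49, (5-6)^2=1, (3-7)^2=16, (8-1)^2=49, (2-5)^2=9
sum(d^2) = 150.
Step 3: rho = 1 - 6*150 / (8*(8^2 - 1)) = 1 - 900/504 = -0.785714.
Step 4: Under H0, t = rho * sqrt((n-2)/(1-rho^2)) = -3.1113 ~ t(6).
Step 5: Two-sided p-value from the t-distribution with 6 df = 0.020815.
Step 6: alpha = 0.1. reject H0.

rho = -0.7857, p = 0.020815, reject H0 at alpha = 0.1.


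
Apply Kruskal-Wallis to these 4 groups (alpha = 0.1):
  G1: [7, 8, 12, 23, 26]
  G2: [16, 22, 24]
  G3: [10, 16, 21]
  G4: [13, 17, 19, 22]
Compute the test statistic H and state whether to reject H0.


Step 1: Combine all N = 15 observations and assign midranks.
sorted (value, group, rank): (7,G1,1), (8,G1,2), (10,G3,3), (12,G1,4), (13,G4,5), (16,G2,6.5), (16,G3,6.5), (17,G4,8), (19,G4,9), (21,G3,10), (22,G2,11.5), (22,G4,11.5), (23,G1,13), (24,G2,14), (26,G1,15)
Step 2: Sum ranks within each group.
R_1 = 35 (n_1 = 5)
R_2 = 32 (n_2 = 3)
R_3 = 19.5 (n_3 = 3)
R_4 = 33.5 (n_4 = 4)
Step 3: H = 12/(N(N+1)) * sum(R_i^2/n_i) - 3(N+1)
     = 12/(15*16) * (35^2/5 + 32^2/3 + 19.5^2/3 + 33.5^2/4) - 3*16
     = 0.050000 * 993.646 - 48
     = 1.682292.
Step 4: Ties present; correction factor C = 1 - 12/(15^3 - 15) = 0.996429. Corrected H = 1.682292 / 0.996429 = 1.688321.
Step 5: Under H0, H ~ chi^2(3); p-value = 0.639533.
Step 6: alpha = 0.1. fail to reject H0.

H = 1.6883, df = 3, p = 0.639533, fail to reject H0.


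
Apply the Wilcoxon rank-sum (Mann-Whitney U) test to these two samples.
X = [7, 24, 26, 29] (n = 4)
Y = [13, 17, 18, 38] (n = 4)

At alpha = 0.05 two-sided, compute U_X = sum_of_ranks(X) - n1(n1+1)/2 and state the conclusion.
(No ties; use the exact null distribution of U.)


Step 1: Combine and sort all 8 observations; assign midranks.
sorted (value, group): (7,X), (13,Y), (17,Y), (18,Y), (24,X), (26,X), (29,X), (38,Y)
ranks: 7->1, 13->2, 17->3, 18->4, 24->5, 26->6, 29->7, 38->8
Step 2: Rank sum for X: R1 = 1 + 5 + 6 + 7 = 19.
Step 3: U_X = R1 - n1(n1+1)/2 = 19 - 4*5/2 = 19 - 10 = 9.
       U_Y = n1*n2 - U_X = 16 - 9 = 7.
Step 4: No ties, so the exact null distribution of U (based on enumerating the C(8,4) = 70 equally likely rank assignments) gives the two-sided p-value.
Step 5: p-value = 0.885714; compare to alpha = 0.05. fail to reject H0.

U_X = 9, p = 0.885714, fail to reject H0 at alpha = 0.05.


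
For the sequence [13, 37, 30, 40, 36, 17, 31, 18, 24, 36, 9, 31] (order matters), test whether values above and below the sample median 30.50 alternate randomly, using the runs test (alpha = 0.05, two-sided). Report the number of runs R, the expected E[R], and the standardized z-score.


Step 1: Compute median = 30.50; label A = above, B = below.
Labels in order: BABAABABBABA  (n_A = 6, n_B = 6)
Step 2: Count runs R = 10.
Step 3: Under H0 (random ordering), E[R] = 2*n_A*n_B/(n_A+n_B) + 1 = 2*6*6/12 + 1 = 7.0000.
        Var[R] = 2*n_A*n_B*(2*n_A*n_B - n_A - n_B) / ((n_A+n_B)^2 * (n_A+n_B-1)) = 4320/1584 = 2.7273.
        SD[R] = 1.6514.
Step 4: Continuity-corrected z = (R - 0.5 - E[R]) / SD[R] = (10 - 0.5 - 7.0000) / 1.6514 = 1.5138.
Step 5: Two-sided p-value via normal approximation = 2*(1 - Phi(|z|)) = 0.130070.
Step 6: alpha = 0.05. fail to reject H0.

R = 10, z = 1.5138, p = 0.130070, fail to reject H0.


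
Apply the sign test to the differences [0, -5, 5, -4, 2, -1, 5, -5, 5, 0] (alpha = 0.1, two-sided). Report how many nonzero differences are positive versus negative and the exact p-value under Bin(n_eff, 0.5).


Step 1: Discard zero differences. Original n = 10; n_eff = number of nonzero differences = 8.
Nonzero differences (with sign): -5, +5, -4, +2, -1, +5, -5, +5
Step 2: Count signs: positive = 4, negative = 4.
Step 3: Under H0: P(positive) = 0.5, so the number of positives S ~ Bin(8, 0.5).
Step 4: Two-sided exact p-value = sum of Bin(8,0.5) probabilities at or below the observed probability = 1.000000.
Step 5: alpha = 0.1. fail to reject H0.

n_eff = 8, pos = 4, neg = 4, p = 1.000000, fail to reject H0.


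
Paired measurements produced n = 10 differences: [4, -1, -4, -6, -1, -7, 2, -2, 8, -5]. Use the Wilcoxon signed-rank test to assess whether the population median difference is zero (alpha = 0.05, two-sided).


Step 1: Drop any zero differences (none here) and take |d_i|.
|d| = [4, 1, 4, 6, 1, 7, 2, 2, 8, 5]
Step 2: Midrank |d_i| (ties get averaged ranks).
ranks: |4|->5.5, |1|->1.5, |4|->5.5, |6|->8, |1|->1.5, |7|->9, |2|->3.5, |2|->3.5, |8|->10, |5|->7
Step 3: Attach original signs; sum ranks with positive sign and with negative sign.
W+ = 5.5 + 3.5 + 10 = 19
W- = 1.5 + 5.5 + 8 + 1.5 + 9 + 3.5 + 7 = 36
(Check: W+ + W- = 55 should equal n(n+1)/2 = 55.)
Step 4: Test statistic W = min(W+, W-) = 19.
Step 5: Ties in |d|, so use the tie-corrected normal approximation.
        E[W] = n(n+1)/4 = 10*11/4 = 27.5.
        Tie groups: |d|=1 (t=2), |d|=2 (t=2), |d|=4 (t=2); sum(t^3 - t) = 18.
        Var[W] = n(n+1)(2n+1)/24 - sum(t^3-t)/48 = 2310/24 - 18/48 = 95.875.
        z = (W - E[W]) / sqrt(Var[W]) = (19 - 27.5) / 9.7916 = -0.8681.
        Two-sided p = 2*Phi(z) = 0.385343.
Step 6: alpha = 0.05. fail to reject H0.

W+ = 19, W- = 36, W = min = 19, p = 0.385343, fail to reject H0.


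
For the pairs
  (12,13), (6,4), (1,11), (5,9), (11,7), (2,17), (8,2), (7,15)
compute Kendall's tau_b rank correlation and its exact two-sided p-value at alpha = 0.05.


Step 1: Enumerate the 28 unordered pairs (i,j) with i<j and classify each by sign(x_j-x_i) * sign(y_j-y_i).
  (1,2):dx=-6,dy=-9->C; (1,3):dx=-11,dy=-2->C; (1,4):dx=-7,dy=-4->C; (1,5):dx=-1,dy=-6->C
  (1,6):dx=-10,dy=+4->D; (1,7):dx=-4,dy=-11->C; (1,8):dx=-5,dy=+2->D; (2,3):dx=-5,dy=+7->D
  (2,4):dx=-1,dy=+5->D; (2,5):dx=+5,dy=+3->C; (2,6):dx=-4,dy=+13->D; (2,7):dx=+2,dy=-2->D
  (2,8):dx=+1,dy=+11->C; (3,4):dx=+4,dy=-2->D; (3,5):dx=+10,dy=-4->D; (3,6):dx=+1,dy=+6->C
  (3,7):dx=+7,dy=-9->D; (3,8):dx=+6,dy=+4->C; (4,5):dx=+6,dy=-2->D; (4,6):dx=-3,dy=+8->D
  (4,7):dx=+3,dy=-7->D; (4,8):dx=+2,dy=+6->C; (5,6):dx=-9,dy=+10->D; (5,7):dx=-3,dy=-5->C
  (5,8):dx=-4,dy=+8->D; (6,7):dx=+6,dy=-15->D; (6,8):dx=+5,dy=-2->D; (7,8):dx=-1,dy=+13->D
Step 2: C = 11, D = 17, total pairs = 28.
Step 3: tau = (C - D)/(n(n-1)/2) = (11 - 17)/28 = -0.214286.
Step 4: Exact two-sided p-value (enumerate n! = 40320 permutations of y under H0): p = 0.548413.
Step 5: alpha = 0.05. fail to reject H0.

tau_b = -0.2143 (C=11, D=17), p = 0.548413, fail to reject H0.


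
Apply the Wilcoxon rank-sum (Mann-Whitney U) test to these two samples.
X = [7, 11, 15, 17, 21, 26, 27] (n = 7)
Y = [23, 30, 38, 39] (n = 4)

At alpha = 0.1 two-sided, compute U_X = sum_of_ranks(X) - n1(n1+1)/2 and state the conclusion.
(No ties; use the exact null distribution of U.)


Step 1: Combine and sort all 11 observations; assign midranks.
sorted (value, group): (7,X), (11,X), (15,X), (17,X), (21,X), (23,Y), (26,X), (27,X), (30,Y), (38,Y), (39,Y)
ranks: 7->1, 11->2, 15->3, 17->4, 21->5, 23->6, 26->7, 27->8, 30->9, 38->10, 39->11
Step 2: Rank sum for X: R1 = 1 + 2 + 3 + 4 + 5 + 7 + 8 = 30.
Step 3: U_X = R1 - n1(n1+1)/2 = 30 - 7*8/2 = 30 - 28 = 2.
       U_Y = n1*n2 - U_X = 28 - 2 = 26.
Step 4: No ties, so the exact null distribution of U (based on enumerating the C(11,7) = 330 equally likely rank assignments) gives the two-sided p-value.
Step 5: p-value = 0.024242; compare to alpha = 0.1. reject H0.

U_X = 2, p = 0.024242, reject H0 at alpha = 0.1.


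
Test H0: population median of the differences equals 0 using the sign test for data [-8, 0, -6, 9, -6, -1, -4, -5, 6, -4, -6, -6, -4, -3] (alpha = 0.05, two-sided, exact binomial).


Step 1: Discard zero differences. Original n = 14; n_eff = number of nonzero differences = 13.
Nonzero differences (with sign): -8, -6, +9, -6, -1, -4, -5, +6, -4, -6, -6, -4, -3
Step 2: Count signs: positive = 2, negative = 11.
Step 3: Under H0: P(positive) = 0.5, so the number of positives S ~ Bin(13, 0.5).
Step 4: Two-sided exact p-value = sum of Bin(13,0.5) probabilities at or below the observed probability = 0.022461.
Step 5: alpha = 0.05. reject H0.

n_eff = 13, pos = 2, neg = 11, p = 0.022461, reject H0.


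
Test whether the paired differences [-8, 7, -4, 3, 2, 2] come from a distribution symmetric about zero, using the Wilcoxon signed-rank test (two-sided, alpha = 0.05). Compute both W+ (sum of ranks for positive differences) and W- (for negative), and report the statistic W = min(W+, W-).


Step 1: Drop any zero differences (none here) and take |d_i|.
|d| = [8, 7, 4, 3, 2, 2]
Step 2: Midrank |d_i| (ties get averaged ranks).
ranks: |8|->6, |7|->5, |4|->4, |3|->3, |2|->1.5, |2|->1.5
Step 3: Attach original signs; sum ranks with positive sign and with negative sign.
W+ = 5 + 3 + 1.5 + 1.5 = 11
W- = 6 + 4 = 10
(Check: W+ + W- = 21 should equal n(n+1)/2 = 21.)
Step 4: Test statistic W = min(W+, W-) = 10.
Step 5: Ties in |d|, so use the tie-corrected normal approximation.
        E[W] = n(n+1)/4 = 6*7/4 = 10.5.
        Tie groups: |d|=2 (t=2); sum(t^3 - t) = 6.
        Var[W] = n(n+1)(2n+1)/24 - sum(t^3-t)/48 = 546/24 - 6/48 = 22.625.
        z = (W - E[W]) / sqrt(Var[W]) = (10 - 10.5) / 4.7566 = -0.1051.
        Two-sided p = 2*Phi(z) = 0.916282.
Step 6: alpha = 0.05. fail to reject H0.

W+ = 11, W- = 10, W = min = 10, p = 0.916282, fail to reject H0.


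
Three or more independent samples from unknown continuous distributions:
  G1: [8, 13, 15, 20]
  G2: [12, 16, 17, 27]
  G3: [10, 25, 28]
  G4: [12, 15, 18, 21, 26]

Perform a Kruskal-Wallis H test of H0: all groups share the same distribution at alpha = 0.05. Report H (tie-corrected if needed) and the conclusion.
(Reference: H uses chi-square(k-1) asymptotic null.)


Step 1: Combine all N = 16 observations and assign midranks.
sorted (value, group, rank): (8,G1,1), (10,G3,2), (12,G2,3.5), (12,G4,3.5), (13,G1,5), (15,G1,6.5), (15,G4,6.5), (16,G2,8), (17,G2,9), (18,G4,10), (20,G1,11), (21,G4,12), (25,G3,13), (26,G4,14), (27,G2,15), (28,G3,16)
Step 2: Sum ranks within each group.
R_1 = 23.5 (n_1 = 4)
R_2 = 35.5 (n_2 = 4)
R_3 = 31 (n_3 = 3)
R_4 = 46 (n_4 = 5)
Step 3: H = 12/(N(N+1)) * sum(R_i^2/n_i) - 3(N+1)
     = 12/(16*17) * (23.5^2/4 + 35.5^2/4 + 31^2/3 + 46^2/5) - 3*17
     = 0.044118 * 1196.66 - 51
     = 1.793750.
Step 4: Ties present; correction factor C = 1 - 12/(16^3 - 16) = 0.997059. Corrected H = 1.793750 / 0.997059 = 1.799041.
Step 5: Under H0, H ~ chi^2(3); p-value = 0.615144.
Step 6: alpha = 0.05. fail to reject H0.

H = 1.7990, df = 3, p = 0.615144, fail to reject H0.


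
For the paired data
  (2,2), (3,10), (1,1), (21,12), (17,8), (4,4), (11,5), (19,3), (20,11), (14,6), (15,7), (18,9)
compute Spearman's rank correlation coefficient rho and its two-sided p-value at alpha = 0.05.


Step 1: Rank x and y separately (midranks; no ties here).
rank(x): 2->2, 3->3, 1->1, 21->12, 17->8, 4->4, 11->5, 19->10, 20->11, 14->6, 15->7, 18->9
rank(y): 2->2, 10->10, 1->1, 12->12, 8->8, 4->4, 5->5, 3->3, 11->11, 6->6, 7->7, 9->9
Step 2: d_i = R_x(i) - R_y(i); compute d_i^2.
  (2-2)^2=0, (3-10)^2=49, (1-1)^2=0, (12-12)^2=0, (8-8)^2=0, (4-4)^2=0, (5-5)^2=0, (10-3)^2=49, (11-11)^2=0, (6-6)^2=0, (7-7)^2=0, (9-9)^2=0
sum(d^2) = 98.
Step 3: rho = 1 - 6*98 / (12*(12^2 - 1)) = 1 - 588/1716 = 0.657343.
Step 4: Under H0, t = rho * sqrt((n-2)/(1-rho^2)) = 2.7584 ~ t(10).
Step 5: Two-sided p-value from the t-distribution with 10 df = 0.020185.
Step 6: alpha = 0.05. reject H0.

rho = 0.6573, p = 0.020185, reject H0 at alpha = 0.05.


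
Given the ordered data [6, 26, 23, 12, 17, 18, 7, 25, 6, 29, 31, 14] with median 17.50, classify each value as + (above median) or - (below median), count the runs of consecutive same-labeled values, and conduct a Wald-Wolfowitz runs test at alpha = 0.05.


Step 1: Compute median = 17.50; label A = above, B = below.
Labels in order: BAABBABABAAB  (n_A = 6, n_B = 6)
Step 2: Count runs R = 9.
Step 3: Under H0 (random ordering), E[R] = 2*n_A*n_B/(n_A+n_B) + 1 = 2*6*6/12 + 1 = 7.0000.
        Var[R] = 2*n_A*n_B*(2*n_A*n_B - n_A - n_B) / ((n_A+n_B)^2 * (n_A+n_B-1)) = 4320/1584 = 2.7273.
        SD[R] = 1.6514.
Step 4: Continuity-corrected z = (R - 0.5 - E[R]) / SD[R] = (9 - 0.5 - 7.0000) / 1.6514 = 0.9083.
Step 5: Two-sided p-value via normal approximation = 2*(1 - Phi(|z|)) = 0.363722.
Step 6: alpha = 0.05. fail to reject H0.

R = 9, z = 0.9083, p = 0.363722, fail to reject H0.


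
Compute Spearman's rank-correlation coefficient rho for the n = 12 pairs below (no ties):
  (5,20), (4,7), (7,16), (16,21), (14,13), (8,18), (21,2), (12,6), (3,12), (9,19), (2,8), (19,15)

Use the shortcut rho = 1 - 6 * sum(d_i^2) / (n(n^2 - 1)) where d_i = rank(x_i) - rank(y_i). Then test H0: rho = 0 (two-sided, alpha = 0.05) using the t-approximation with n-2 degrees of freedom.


Step 1: Rank x and y separately (midranks; no ties here).
rank(x): 5->4, 4->3, 7->5, 16->10, 14->9, 8->6, 21->12, 12->8, 3->2, 9->7, 2->1, 19->11
rank(y): 20->11, 7->3, 16->8, 21->12, 13->6, 18->9, 2->1, 6->2, 12->5, 19->10, 8->4, 15->7
Step 2: d_i = R_x(i) - R_y(i); compute d_i^2.
  (4-11)^2=49, (3-3)^2=0, (5-8)^2=9, (10-12)^2=4, (9-6)^2=9, (6-9)^2=9, (12-1)^2=121, (8-2)^2=36, (2-5)^2=9, (7-10)^2=9, (1-4)^2=9, (11-7)^2=16
sum(d^2) = 280.
Step 3: rho = 1 - 6*280 / (12*(12^2 - 1)) = 1 - 1680/1716 = 0.020979.
Step 4: Under H0, t = rho * sqrt((n-2)/(1-rho^2)) = 0.0664 ~ t(10).
Step 5: Two-sided p-value from the t-distribution with 10 df = 0.948402.
Step 6: alpha = 0.05. fail to reject H0.

rho = 0.0210, p = 0.948402, fail to reject H0 at alpha = 0.05.


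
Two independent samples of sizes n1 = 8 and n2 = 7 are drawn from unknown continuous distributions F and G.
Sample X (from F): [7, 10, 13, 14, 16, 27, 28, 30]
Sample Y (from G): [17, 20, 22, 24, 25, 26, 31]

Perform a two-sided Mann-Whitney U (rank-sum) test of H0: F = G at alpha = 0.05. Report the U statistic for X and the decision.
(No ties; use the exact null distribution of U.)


Step 1: Combine and sort all 15 observations; assign midranks.
sorted (value, group): (7,X), (10,X), (13,X), (14,X), (16,X), (17,Y), (20,Y), (22,Y), (24,Y), (25,Y), (26,Y), (27,X), (28,X), (30,X), (31,Y)
ranks: 7->1, 10->2, 13->3, 14->4, 16->5, 17->6, 20->7, 22->8, 24->9, 25->10, 26->11, 27->12, 28->13, 30->14, 31->15
Step 2: Rank sum for X: R1 = 1 + 2 + 3 + 4 + 5 + 12 + 13 + 14 = 54.
Step 3: U_X = R1 - n1(n1+1)/2 = 54 - 8*9/2 = 54 - 36 = 18.
       U_Y = n1*n2 - U_X = 56 - 18 = 38.
Step 4: No ties, so the exact null distribution of U (based on enumerating the C(15,8) = 6435 equally likely rank assignments) gives the two-sided p-value.
Step 5: p-value = 0.280963; compare to alpha = 0.05. fail to reject H0.

U_X = 18, p = 0.280963, fail to reject H0 at alpha = 0.05.


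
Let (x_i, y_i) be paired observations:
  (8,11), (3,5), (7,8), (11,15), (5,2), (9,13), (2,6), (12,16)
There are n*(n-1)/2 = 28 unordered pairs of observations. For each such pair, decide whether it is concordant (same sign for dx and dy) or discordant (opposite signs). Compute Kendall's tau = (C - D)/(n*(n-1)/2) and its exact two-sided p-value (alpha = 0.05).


Step 1: Enumerate the 28 unordered pairs (i,j) with i<j and classify each by sign(x_j-x_i) * sign(y_j-y_i).
  (1,2):dx=-5,dy=-6->C; (1,3):dx=-1,dy=-3->C; (1,4):dx=+3,dy=+4->C; (1,5):dx=-3,dy=-9->C
  (1,6):dx=+1,dy=+2->C; (1,7):dx=-6,dy=-5->C; (1,8):dx=+4,dy=+5->C; (2,3):dx=+4,dy=+3->C
  (2,4):dx=+8,dy=+10->C; (2,5):dx=+2,dy=-3->D; (2,6):dx=+6,dy=+8->C; (2,7):dx=-1,dy=+1->D
  (2,8):dx=+9,dy=+11->C; (3,4):dx=+4,dy=+7->C; (3,5):dx=-2,dy=-6->C; (3,6):dx=+2,dy=+5->C
  (3,7):dx=-5,dy=-2->C; (3,8):dx=+5,dy=+8->C; (4,5):dx=-6,dy=-13->C; (4,6):dx=-2,dy=-2->C
  (4,7):dx=-9,dy=-9->C; (4,8):dx=+1,dy=+1->C; (5,6):dx=+4,dy=+11->C; (5,7):dx=-3,dy=+4->D
  (5,8):dx=+7,dy=+14->C; (6,7):dx=-7,dy=-7->C; (6,8):dx=+3,dy=+3->C; (7,8):dx=+10,dy=+10->C
Step 2: C = 25, D = 3, total pairs = 28.
Step 3: tau = (C - D)/(n(n-1)/2) = (25 - 3)/28 = 0.785714.
Step 4: Exact two-sided p-value (enumerate n! = 40320 permutations of y under H0): p = 0.005506.
Step 5: alpha = 0.05. reject H0.

tau_b = 0.7857 (C=25, D=3), p = 0.005506, reject H0.


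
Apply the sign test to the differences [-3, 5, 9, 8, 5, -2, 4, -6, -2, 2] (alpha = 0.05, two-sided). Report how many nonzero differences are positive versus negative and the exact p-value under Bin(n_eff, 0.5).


Step 1: Discard zero differences. Original n = 10; n_eff = number of nonzero differences = 10.
Nonzero differences (with sign): -3, +5, +9, +8, +5, -2, +4, -6, -2, +2
Step 2: Count signs: positive = 6, negative = 4.
Step 3: Under H0: P(positive) = 0.5, so the number of positives S ~ Bin(10, 0.5).
Step 4: Two-sided exact p-value = sum of Bin(10,0.5) probabilities at or below the observed probability = 0.753906.
Step 5: alpha = 0.05. fail to reject H0.

n_eff = 10, pos = 6, neg = 4, p = 0.753906, fail to reject H0.


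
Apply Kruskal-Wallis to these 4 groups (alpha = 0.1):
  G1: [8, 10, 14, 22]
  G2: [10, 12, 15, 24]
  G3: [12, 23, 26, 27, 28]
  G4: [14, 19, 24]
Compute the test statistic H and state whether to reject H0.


Step 1: Combine all N = 16 observations and assign midranks.
sorted (value, group, rank): (8,G1,1), (10,G1,2.5), (10,G2,2.5), (12,G2,4.5), (12,G3,4.5), (14,G1,6.5), (14,G4,6.5), (15,G2,8), (19,G4,9), (22,G1,10), (23,G3,11), (24,G2,12.5), (24,G4,12.5), (26,G3,14), (27,G3,15), (28,G3,16)
Step 2: Sum ranks within each group.
R_1 = 20 (n_1 = 4)
R_2 = 27.5 (n_2 = 4)
R_3 = 60.5 (n_3 = 5)
R_4 = 28 (n_4 = 3)
Step 3: H = 12/(N(N+1)) * sum(R_i^2/n_i) - 3(N+1)
     = 12/(16*17) * (20^2/4 + 27.5^2/4 + 60.5^2/5 + 28^2/3) - 3*17
     = 0.044118 * 1282.45 - 51
     = 5.578493.
Step 4: Ties present; correction factor C = 1 - 24/(16^3 - 16) = 0.994118. Corrected H = 5.578493 / 0.994118 = 5.611501.
Step 5: Under H0, H ~ chi^2(3); p-value = 0.132120.
Step 6: alpha = 0.1. fail to reject H0.

H = 5.6115, df = 3, p = 0.132120, fail to reject H0.


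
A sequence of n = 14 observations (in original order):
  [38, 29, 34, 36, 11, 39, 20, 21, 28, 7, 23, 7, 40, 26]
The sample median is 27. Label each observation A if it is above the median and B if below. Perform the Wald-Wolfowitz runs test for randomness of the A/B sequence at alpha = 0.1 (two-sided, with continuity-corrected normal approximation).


Step 1: Compute median = 27; label A = above, B = below.
Labels in order: AAAABABBABBBAB  (n_A = 7, n_B = 7)
Step 2: Count runs R = 8.
Step 3: Under H0 (random ordering), E[R] = 2*n_A*n_B/(n_A+n_B) + 1 = 2*7*7/14 + 1 = 8.0000.
        Var[R] = 2*n_A*n_B*(2*n_A*n_B - n_A - n_B) / ((n_A+n_B)^2 * (n_A+n_B-1)) = 8232/2548 = 3.2308.
        SD[R] = 1.7974.
Step 4: R = E[R], so z = 0 with no continuity correction.
Step 5: Two-sided p-value via normal approximation = 2*(1 - Phi(|z|)) = 1.000000.
Step 6: alpha = 0.1. fail to reject H0.

R = 8, z = 0.0000, p = 1.000000, fail to reject H0.


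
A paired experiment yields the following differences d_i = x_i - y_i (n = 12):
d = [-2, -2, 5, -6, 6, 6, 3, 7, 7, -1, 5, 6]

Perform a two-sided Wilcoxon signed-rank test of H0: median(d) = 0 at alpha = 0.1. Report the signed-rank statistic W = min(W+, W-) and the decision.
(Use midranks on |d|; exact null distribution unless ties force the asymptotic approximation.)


Step 1: Drop any zero differences (none here) and take |d_i|.
|d| = [2, 2, 5, 6, 6, 6, 3, 7, 7, 1, 5, 6]
Step 2: Midrank |d_i| (ties get averaged ranks).
ranks: |2|->2.5, |2|->2.5, |5|->5.5, |6|->8.5, |6|->8.5, |6|->8.5, |3|->4, |7|->11.5, |7|->11.5, |1|->1, |5|->5.5, |6|->8.5
Step 3: Attach original signs; sum ranks with positive sign and with negative sign.
W+ = 5.5 + 8.5 + 8.5 + 4 + 11.5 + 11.5 + 5.5 + 8.5 = 63.5
W- = 2.5 + 2.5 + 8.5 + 1 = 14.5
(Check: W+ + W- = 78 should equal n(n+1)/2 = 78.)
Step 4: Test statistic W = min(W+, W-) = 14.5.
Step 5: Ties in |d|, so use the tie-corrected normal approximation.
        E[W] = n(n+1)/4 = 12*13/4 = 39.
        Tie groups: |d|=2 (t=2), |d|=5 (t=2), |d|=6 (t=4), |d|=7 (t=2); sum(t^3 - t) = 78.
        Var[W] = n(n+1)(2n+1)/24 - sum(t^3-t)/48 = 3900/24 - 78/48 = 160.875.
        z = (W - E[W]) / sqrt(Var[W]) = (14.5 - 39) / 12.6837 = -1.9316.
        Two-sided p = 2*Phi(z) = 0.053406.
Step 6: alpha = 0.1. reject H0.

W+ = 63.5, W- = 14.5, W = min = 14.5, p = 0.053406, reject H0.


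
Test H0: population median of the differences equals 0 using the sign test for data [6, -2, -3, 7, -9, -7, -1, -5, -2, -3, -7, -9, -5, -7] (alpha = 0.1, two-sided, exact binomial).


Step 1: Discard zero differences. Original n = 14; n_eff = number of nonzero differences = 14.
Nonzero differences (with sign): +6, -2, -3, +7, -9, -7, -1, -5, -2, -3, -7, -9, -5, -7
Step 2: Count signs: positive = 2, negative = 12.
Step 3: Under H0: P(positive) = 0.5, so the number of positives S ~ Bin(14, 0.5).
Step 4: Two-sided exact p-value = sum of Bin(14,0.5) probabilities at or below the observed probability = 0.012939.
Step 5: alpha = 0.1. reject H0.

n_eff = 14, pos = 2, neg = 12, p = 0.012939, reject H0.


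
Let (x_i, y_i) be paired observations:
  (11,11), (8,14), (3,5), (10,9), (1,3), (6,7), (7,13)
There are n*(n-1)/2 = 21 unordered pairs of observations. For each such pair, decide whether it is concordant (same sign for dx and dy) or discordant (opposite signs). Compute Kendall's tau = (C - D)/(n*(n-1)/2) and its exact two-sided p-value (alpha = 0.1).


Step 1: Enumerate the 21 unordered pairs (i,j) with i<j and classify each by sign(x_j-x_i) * sign(y_j-y_i).
  (1,2):dx=-3,dy=+3->D; (1,3):dx=-8,dy=-6->C; (1,4):dx=-1,dy=-2->C; (1,5):dx=-10,dy=-8->C
  (1,6):dx=-5,dy=-4->C; (1,7):dx=-4,dy=+2->D; (2,3):dx=-5,dy=-9->C; (2,4):dx=+2,dy=-5->D
  (2,5):dx=-7,dy=-11->C; (2,6):dx=-2,dy=-7->C; (2,7):dx=-1,dy=-1->C; (3,4):dx=+7,dy=+4->C
  (3,5):dx=-2,dy=-2->C; (3,6):dx=+3,dy=+2->C; (3,7):dx=+4,dy=+8->C; (4,5):dx=-9,dy=-6->C
  (4,6):dx=-4,dy=-2->C; (4,7):dx=-3,dy=+4->D; (5,6):dx=+5,dy=+4->C; (5,7):dx=+6,dy=+10->C
  (6,7):dx=+1,dy=+6->C
Step 2: C = 17, D = 4, total pairs = 21.
Step 3: tau = (C - D)/(n(n-1)/2) = (17 - 4)/21 = 0.619048.
Step 4: Exact two-sided p-value (enumerate n! = 5040 permutations of y under H0): p = 0.069048.
Step 5: alpha = 0.1. reject H0.

tau_b = 0.6190 (C=17, D=4), p = 0.069048, reject H0.


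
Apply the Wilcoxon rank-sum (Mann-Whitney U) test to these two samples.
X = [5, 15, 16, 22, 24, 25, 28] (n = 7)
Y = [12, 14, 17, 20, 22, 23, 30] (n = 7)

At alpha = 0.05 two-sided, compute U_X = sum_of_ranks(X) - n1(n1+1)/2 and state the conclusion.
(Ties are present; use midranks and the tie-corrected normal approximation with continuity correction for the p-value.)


Step 1: Combine and sort all 14 observations; assign midranks.
sorted (value, group): (5,X), (12,Y), (14,Y), (15,X), (16,X), (17,Y), (20,Y), (22,X), (22,Y), (23,Y), (24,X), (25,X), (28,X), (30,Y)
ranks: 5->1, 12->2, 14->3, 15->4, 16->5, 17->6, 20->7, 22->8.5, 22->8.5, 23->10, 24->11, 25->12, 28->13, 30->14
Step 2: Rank sum for X: R1 = 1 + 4 + 5 + 8.5 + 11 + 12 + 13 = 54.5.
Step 3: U_X = R1 - n1(n1+1)/2 = 54.5 - 7*8/2 = 54.5 - 28 = 26.5.
       U_Y = n1*n2 - U_X = 49 - 26.5 = 22.5.
Step 4: Ties are present, so use the tie-corrected normal approximation (with continuity correction) for the p-value.
Step 5: p-value = 0.847841; compare to alpha = 0.05. fail to reject H0.

U_X = 26.5, p = 0.847841, fail to reject H0 at alpha = 0.05.


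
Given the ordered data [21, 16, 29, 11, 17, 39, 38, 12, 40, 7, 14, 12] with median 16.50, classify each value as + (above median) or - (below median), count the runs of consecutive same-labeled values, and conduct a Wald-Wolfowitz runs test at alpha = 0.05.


Step 1: Compute median = 16.50; label A = above, B = below.
Labels in order: ABABAAABABBB  (n_A = 6, n_B = 6)
Step 2: Count runs R = 8.
Step 3: Under H0 (random ordering), E[R] = 2*n_A*n_B/(n_A+n_B) + 1 = 2*6*6/12 + 1 = 7.0000.
        Var[R] = 2*n_A*n_B*(2*n_A*n_B - n_A - n_B) / ((n_A+n_B)^2 * (n_A+n_B-1)) = 4320/1584 = 2.7273.
        SD[R] = 1.6514.
Step 4: Continuity-corrected z = (R - 0.5 - E[R]) / SD[R] = (8 - 0.5 - 7.0000) / 1.6514 = 0.3028.
Step 5: Two-sided p-value via normal approximation = 2*(1 - Phi(|z|)) = 0.762069.
Step 6: alpha = 0.05. fail to reject H0.

R = 8, z = 0.3028, p = 0.762069, fail to reject H0.
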